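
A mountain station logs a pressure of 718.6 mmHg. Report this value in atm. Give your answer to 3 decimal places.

0.946 atm

1 mmHg = 0.00131579 atm, so 718.6 × 0.00131579 = 0.946 atm.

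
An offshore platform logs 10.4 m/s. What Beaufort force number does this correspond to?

10.4 m/s lies in the Beaufort 5 band (fresh breeze, 8.0–10.7 m/s).

Beaufort force 5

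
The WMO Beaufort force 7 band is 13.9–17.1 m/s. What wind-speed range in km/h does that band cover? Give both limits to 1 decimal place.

13.9–17.1 m/s × 3.6 = 50.0–61.6 km/h.

50.0 to 61.6 km/h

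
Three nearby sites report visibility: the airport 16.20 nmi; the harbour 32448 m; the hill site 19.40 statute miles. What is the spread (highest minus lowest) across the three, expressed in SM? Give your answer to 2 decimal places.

1.52 SM

the airport: 16.20 nmi = 18.6426 SM.
the harbour: 32448 m = 20.1623 SM.
Spread: 20.1623 − 18.6426 = 1.52 SM.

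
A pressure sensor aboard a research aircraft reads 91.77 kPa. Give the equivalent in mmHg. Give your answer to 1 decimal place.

1 kPa = 7.50062 mmHg, so 91.77 × 7.50062 = 688.3 mmHg.

688.3 mmHg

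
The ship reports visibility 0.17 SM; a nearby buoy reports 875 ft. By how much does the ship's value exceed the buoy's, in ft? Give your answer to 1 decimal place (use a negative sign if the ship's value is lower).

22.6 ft

the ship: 0.17 SM = 897.600 ft.
Difference: 897.600 − 875.000 = 22.6 ft.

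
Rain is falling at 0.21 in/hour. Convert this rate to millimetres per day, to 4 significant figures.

128.0 mm/day

0.21 in/hour × 25.4 mm/in × 24 hour/day = 128.0 mm/day.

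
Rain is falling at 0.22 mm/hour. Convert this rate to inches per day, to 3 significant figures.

0.22 mm/hour × 0.0393701 in/mm × 24 hour/day = 0.208 in/day.

0.208 in/day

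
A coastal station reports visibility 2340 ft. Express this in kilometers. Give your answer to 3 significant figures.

1 ft = 0.0003048 km, so 2340 × 0.0003048 = 0.713 km.

0.713 km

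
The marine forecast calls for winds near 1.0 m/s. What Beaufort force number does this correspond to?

1.0 m/s lies in the Beaufort 1 band (light air, 0.3–1.5 m/s).

Beaufort force 1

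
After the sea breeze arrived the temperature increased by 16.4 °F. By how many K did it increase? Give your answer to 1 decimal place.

9.1 K

Converting a difference, only the 9/5 scale factor applies: ΔK = 16.4 × 0.5556 = 9.1 K.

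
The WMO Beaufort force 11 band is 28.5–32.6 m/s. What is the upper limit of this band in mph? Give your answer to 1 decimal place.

72.9 mph

28.5–32.6 m/s × 2.237 = 63.8–72.9 mph.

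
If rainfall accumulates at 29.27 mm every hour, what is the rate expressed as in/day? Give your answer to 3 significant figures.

29.27 mm/hour × 0.0393701 in/mm × 24 hour/day = 27.7 in/day.

27.7 in/day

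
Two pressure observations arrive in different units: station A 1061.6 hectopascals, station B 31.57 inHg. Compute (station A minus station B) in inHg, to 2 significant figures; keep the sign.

-0.22 inHg

station A: 1061.6 hPa = 31.3490 inHg.
Difference: 31.3490 − 31.5700 = -0.22 inHg.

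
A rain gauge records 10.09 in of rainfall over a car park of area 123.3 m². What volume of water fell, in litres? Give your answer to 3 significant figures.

31600 litres

Depth: 10.09 in × 25.4 = 256.286 mm.
1 mm over 1 m² is 1 L, so volume = 256.286 × 123.3 = 31600.064 L ≈ 31600 L.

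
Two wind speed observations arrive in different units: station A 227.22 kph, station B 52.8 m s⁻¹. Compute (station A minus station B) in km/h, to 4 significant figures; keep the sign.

station B: 52.8 m/s = 190.0800 km/h.
Difference: 227.2200 − 190.0800 = 37.14 km/h.

37.14 km/h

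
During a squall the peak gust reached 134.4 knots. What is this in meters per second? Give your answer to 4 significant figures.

1 kt = 0.514444 m/s, so 134.4 × 0.514444 = 69.14 m/s.

69.14 m/s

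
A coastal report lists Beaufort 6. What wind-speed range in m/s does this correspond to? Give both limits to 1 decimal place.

Beaufort 6 (strong breeze) spans 10.8–13.8 m/s.

10.8 to 13.8 m/s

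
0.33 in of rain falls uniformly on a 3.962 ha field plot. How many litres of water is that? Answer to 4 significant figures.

Depth: 0.33 in × 25.4 = 8.382 mm.
Area: 3.962 ha = 39620 m².
1 mm over 1 m² is 1 L, so volume = 8.382 × 39620 = 332094.84 L ≈ 332100 L.

332100 litres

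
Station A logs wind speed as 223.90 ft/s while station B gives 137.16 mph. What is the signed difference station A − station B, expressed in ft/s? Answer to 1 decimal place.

22.7 ft/s

station B: 137.16 mph = 201.168 ft/s.
Difference: 223.900 − 201.168 = 22.7 ft/s.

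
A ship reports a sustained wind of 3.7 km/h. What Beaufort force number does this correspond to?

3.7 km/h = 1.0 m/s, which is Beaufort 1 (light air, 0.3–1.5 m/s).

Beaufort force 1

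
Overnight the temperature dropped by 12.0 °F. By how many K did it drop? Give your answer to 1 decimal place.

Converting a difference, only the 9/5 scale factor applies: ΔK = 12.0 × 0.5556 = 6.7 K.

6.7 K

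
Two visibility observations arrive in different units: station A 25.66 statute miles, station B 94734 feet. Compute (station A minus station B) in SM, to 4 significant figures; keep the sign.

station B: 94734 ft = 17.94205 SM.
Difference: 25.66000 − 17.94205 = 7.718 SM.

7.718 SM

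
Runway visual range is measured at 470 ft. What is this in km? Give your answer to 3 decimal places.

0.143 km

1 ft = 0.0003048 km, so 470 × 0.0003048 = 0.143 km.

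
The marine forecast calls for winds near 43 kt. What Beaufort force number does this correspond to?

43 kt lies in the Beaufort 9 band (strong gale, 41–47 kt).

Beaufort force 9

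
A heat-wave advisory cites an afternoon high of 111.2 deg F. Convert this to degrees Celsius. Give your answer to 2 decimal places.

°C = (°F − 32) × 5/9 = (111.2 − 32) / 1.8 = 44.00 °C.

44.00 °C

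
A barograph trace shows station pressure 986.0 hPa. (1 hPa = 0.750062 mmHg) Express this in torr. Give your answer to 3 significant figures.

740 mmHg

1 hPa = 0.750062 mmHg, so 986.0 × 0.750062 = 740 mmHg.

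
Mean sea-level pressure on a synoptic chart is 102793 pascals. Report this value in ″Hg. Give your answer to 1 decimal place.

30.4 inHg

1 Pa = 0.0002953 inHg, so 102793 × 0.0002953 = 30.4 inHg.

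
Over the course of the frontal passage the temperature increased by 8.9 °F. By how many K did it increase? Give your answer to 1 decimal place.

4.9 K

A change of 1 °C equals a change of 1.8 °F: ΔK = 8.9 × 0.5556 = 4.9 K.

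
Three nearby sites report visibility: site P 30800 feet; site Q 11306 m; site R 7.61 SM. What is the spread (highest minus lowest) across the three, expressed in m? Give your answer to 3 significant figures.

site P: 30800 ft = 9387.84 m.
site R: 7.61 SM = 12247.11 m.
Spread: 12247.11 − 9387.84 = 2860 m.

2860 m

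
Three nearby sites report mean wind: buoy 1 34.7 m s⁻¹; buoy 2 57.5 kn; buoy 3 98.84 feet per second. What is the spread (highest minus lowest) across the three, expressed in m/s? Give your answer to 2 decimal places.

buoy 2: 57.5 kt = 29.5806 m/s.
buoy 3: 98.84 ft/s = 30.1264 m/s.
Spread: 34.7000 − 29.5806 = 5.12 m/s.

5.12 m/s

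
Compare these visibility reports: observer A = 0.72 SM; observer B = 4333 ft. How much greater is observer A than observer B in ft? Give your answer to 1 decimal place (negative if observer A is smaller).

observer A: 0.72 SM = 3801.600 ft.
Difference: 3801.600 − 4333.000 = -531.4 ft.

-531.4 ft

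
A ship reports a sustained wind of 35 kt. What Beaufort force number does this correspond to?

Beaufort force 8

35 kt lies in the Beaufort 8 band (gale, 34–40 kt).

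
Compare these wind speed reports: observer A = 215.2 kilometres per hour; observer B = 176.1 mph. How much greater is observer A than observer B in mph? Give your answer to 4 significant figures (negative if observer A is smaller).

observer A: 215.2 km/h = 133.7191 mph.
Difference: 133.7191 − 176.1000 = -42.38 mph.

-42.38 mph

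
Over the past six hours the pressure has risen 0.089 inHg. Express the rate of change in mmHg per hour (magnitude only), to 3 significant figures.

0.089 inHg / 6 h × 25.4 mmHg/inHg = 0.377 mmHg/h.

0.377 mmHg per hour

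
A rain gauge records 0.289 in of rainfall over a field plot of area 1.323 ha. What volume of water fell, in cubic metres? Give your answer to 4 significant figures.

Depth: 0.289 in × 25.4 = 7.3406 mm.
Area: 1.323 ha = 13230 m².
1 mm over 1 m² is 1 L, so volume = 7.3406 × 13230 = 97116.138 L = 97.12 m³.

97.12 cubic metres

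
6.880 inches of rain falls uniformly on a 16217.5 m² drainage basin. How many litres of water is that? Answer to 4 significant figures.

Depth: 6.880 in × 25.4 = 174.752 mm.
1 mm over 1 m² is 1 L, so volume = 174.752 × 16217.5 = 2834040.6 L ≈ 2834000 L.

2834000 litres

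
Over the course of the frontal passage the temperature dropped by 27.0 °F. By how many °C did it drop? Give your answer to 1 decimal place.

15.0 °C

A change of 1 °C equals a change of 1.8 °F: Δ°C = 27.0 × 0.5556 = 15.0 °C.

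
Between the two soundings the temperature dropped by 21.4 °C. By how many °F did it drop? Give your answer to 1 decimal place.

38.5 °F

Converting a difference, only the 9/5 scale factor applies: Δ°F = 21.4 × 1.8 = 38.5 °F.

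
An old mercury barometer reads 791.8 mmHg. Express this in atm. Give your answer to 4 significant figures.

1.042 atm

1 mmHg = 0.00131579 atm, so 791.8 × 0.00131579 = 1.042 atm.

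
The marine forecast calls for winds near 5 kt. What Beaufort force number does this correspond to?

Beaufort force 2

5 kt lies in the Beaufort 2 band (light breeze, 4–6 kt).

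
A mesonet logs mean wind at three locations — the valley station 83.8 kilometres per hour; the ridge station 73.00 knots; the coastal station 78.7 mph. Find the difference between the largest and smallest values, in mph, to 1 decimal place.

31.9 mph

the valley station: 83.8 km/h = 52.071 mph.
the ridge station: 73.00 kt = 84.007 mph.
Spread: 84.007 − 52.071 = 31.9 mph.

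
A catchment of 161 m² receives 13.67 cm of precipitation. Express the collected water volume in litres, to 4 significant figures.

Depth: 13.67 cm × 10 = 136.7 mm.
1 mm over 1 m² is 1 L, so volume = 136.7 × 161 = 22008.7 L ≈ 22010 L.

22010 litres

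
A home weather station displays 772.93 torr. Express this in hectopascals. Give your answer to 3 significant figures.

1030 hPa

1 mmHg = 1.33322 hPa, so 772.93 × 1.33322 = 1030 hPa.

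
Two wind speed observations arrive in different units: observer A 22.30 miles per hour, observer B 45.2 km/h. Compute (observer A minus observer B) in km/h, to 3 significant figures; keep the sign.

-9.31 km/h

observer A: 22.30 mph = 35.8884 km/h.
Difference: 35.8884 − 45.2000 = -9.31 km/h.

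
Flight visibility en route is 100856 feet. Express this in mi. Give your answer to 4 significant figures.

1 ft = 0.000189394 SM, so 100856 × 0.000189394 = 19.10 SM.

19.10 SM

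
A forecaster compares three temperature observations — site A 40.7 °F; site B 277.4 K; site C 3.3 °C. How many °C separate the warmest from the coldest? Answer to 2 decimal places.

1.53 °C

site A: 40.7 °F = 4.833 °C.
site B: 277.4 K = 4.250 °C.
Spread: 4.833 − 3.300 = 1.533 °C.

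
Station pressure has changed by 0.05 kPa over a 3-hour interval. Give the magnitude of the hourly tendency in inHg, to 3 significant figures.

0.00492 inHg per hour

0.05 kPa / 3 h × 0.2953 inHg/kPa = 0.00492 inHg/h.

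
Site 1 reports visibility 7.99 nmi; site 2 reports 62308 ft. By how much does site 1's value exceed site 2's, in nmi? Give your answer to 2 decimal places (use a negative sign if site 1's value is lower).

site 2: 62308 ft = 10.2546 nmi.
Difference: 7.9900 − 10.2546 = -2.26 nmi.

-2.26 nmi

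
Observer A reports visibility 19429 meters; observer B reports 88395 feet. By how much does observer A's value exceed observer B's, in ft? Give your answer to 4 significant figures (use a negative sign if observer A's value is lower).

observer A: 19429 m = 63743.44 ft.
Difference: 63743.44 − 88395.00 = -24650 ft.

-24650 ft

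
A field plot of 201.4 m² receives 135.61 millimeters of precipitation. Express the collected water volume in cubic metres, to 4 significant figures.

1 mm over 1 m² is 1 L, so volume = 135.61 × 201.4 = 27311.854 L = 27.31 m³.

27.31 cubic metres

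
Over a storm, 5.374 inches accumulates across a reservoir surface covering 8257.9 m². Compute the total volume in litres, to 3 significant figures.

1130000 litres

Depth: 5.374 in × 25.4 = 136.4996 mm.
1 mm over 1 m² is 1 L, so volume = 136.4996 × 8257.9 = 1127200 L ≈ 1130000 L.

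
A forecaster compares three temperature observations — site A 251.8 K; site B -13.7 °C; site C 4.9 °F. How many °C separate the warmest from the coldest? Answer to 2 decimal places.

site A: 251.8 K = -21.350 °C.
site C: 4.9 °F = -15.056 °C.
Spread: (-13.700) − (-21.350) = 7.650 °C.

7.65 °C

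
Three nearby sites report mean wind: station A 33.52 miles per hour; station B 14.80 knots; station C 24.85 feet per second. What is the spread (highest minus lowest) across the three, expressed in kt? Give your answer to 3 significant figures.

station A: 33.52 mph = 29.128 kt.
station C: 24.85 ft/s = 14.723 kt.
Spread: 29.128 − 14.723 = 14.4 kt.

14.4 kt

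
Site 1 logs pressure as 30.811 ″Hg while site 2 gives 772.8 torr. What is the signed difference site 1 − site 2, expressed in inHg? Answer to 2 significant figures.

site 2: 772.8 mmHg = 30.4252 inHg.
Difference: 30.8110 − 30.4252 = 0.39 inHg.

0.39 inHg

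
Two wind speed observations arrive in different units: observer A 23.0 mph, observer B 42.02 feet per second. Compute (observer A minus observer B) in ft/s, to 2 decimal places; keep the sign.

-8.29 ft/s

observer A: 23.0 mph = 33.7333 ft/s.
Difference: 33.7333 − 42.0200 = -8.29 ft/s.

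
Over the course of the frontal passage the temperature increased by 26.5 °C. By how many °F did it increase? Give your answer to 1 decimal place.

47.7 °F

Converting a difference, only the 9/5 scale factor applies: Δ°F = 26.5 × 1.8 = 47.7 °F.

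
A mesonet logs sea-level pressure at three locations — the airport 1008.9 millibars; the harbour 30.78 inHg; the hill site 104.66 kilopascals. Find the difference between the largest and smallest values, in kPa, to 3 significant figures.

3.77 kPa

the airport: 1008.9 mb = 100.8900 kPa.
the harbour: 30.78 inHg = 104.2331 kPa.
Spread: 104.6600 − 100.8900 = 3.77 kPa.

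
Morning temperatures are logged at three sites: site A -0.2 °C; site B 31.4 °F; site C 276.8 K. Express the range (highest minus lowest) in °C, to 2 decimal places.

3.98 °C

site B: 31.4 °F = -0.333 °C.
site C: 276.8 K = 3.650 °C.
Spread: 3.650 − (-0.333) = 3.983 °C.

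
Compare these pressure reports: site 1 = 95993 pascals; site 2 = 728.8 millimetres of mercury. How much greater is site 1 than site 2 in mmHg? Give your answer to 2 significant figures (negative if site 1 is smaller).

-8.8 mmHg

site 1: 95993 Pa = 720.007 mmHg.
Difference: 720.007 − 728.800 = -8.8 mmHg.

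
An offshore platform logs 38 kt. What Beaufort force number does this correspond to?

Beaufort force 8

38 kt lies in the Beaufort 8 band (gale, 34–40 kt).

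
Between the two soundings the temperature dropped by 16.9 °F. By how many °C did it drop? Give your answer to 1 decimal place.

A change of 1 °C equals a change of 1.8 °F: Δ°C = 16.9 × 0.5556 = 9.4 °C.

9.4 °C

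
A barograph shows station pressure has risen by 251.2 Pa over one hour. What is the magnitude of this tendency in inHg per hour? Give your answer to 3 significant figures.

0.0742 inHg per hour

251.2 Pa / 1 h × 0.0002953 inHg/Pa = 0.0742 inHg/h.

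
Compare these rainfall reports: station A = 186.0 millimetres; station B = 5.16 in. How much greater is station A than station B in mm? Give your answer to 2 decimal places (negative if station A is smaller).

station B: 5.16 in = 131.0640 mm.
Difference: 186.0000 − 131.0640 = 54.94 mm.

54.94 mm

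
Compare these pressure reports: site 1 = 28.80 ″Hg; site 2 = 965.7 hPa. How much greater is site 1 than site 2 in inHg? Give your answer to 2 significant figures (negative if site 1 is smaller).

0.28 inHg

site 2: 965.7 hPa = 28.5171 inHg.
Difference: 28.8000 − 28.5171 = 0.28 inHg.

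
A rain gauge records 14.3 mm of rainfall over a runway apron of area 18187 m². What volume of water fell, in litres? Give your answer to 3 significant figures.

260000 litres

1 mm over 1 m² is 1 L, so volume = 14.3 × 18187 = 260074.1 L ≈ 260000 L.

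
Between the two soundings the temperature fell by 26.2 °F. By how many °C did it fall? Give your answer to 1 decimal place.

14.6 °C

For a temperature change the 32° offset cancels: Δ°C = 26.2 × 0.5556 = 14.6 °C.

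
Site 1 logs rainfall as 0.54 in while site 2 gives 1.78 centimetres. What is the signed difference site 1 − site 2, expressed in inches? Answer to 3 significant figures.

-0.161 in

site 2: 1.78 cm = 0.70079 in.
Difference: 0.54000 − 0.70079 = -0.161 in.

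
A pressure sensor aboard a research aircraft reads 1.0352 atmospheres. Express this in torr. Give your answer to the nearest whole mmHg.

787 mmHg

1 atm = 760 mmHg, so 1.0352 × 760 = 787 mmHg.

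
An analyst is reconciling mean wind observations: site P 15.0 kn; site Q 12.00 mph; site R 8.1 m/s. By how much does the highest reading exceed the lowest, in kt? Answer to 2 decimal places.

5.32 kt

site Q: 12.00 mph = 10.4277 kt.
site R: 8.1 m/s = 15.7451 kt.
Spread: 15.7451 − 10.4277 = 5.32 kt.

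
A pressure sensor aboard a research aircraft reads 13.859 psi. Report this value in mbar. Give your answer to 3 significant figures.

956 mb

1 psi = 68.9476 mb, so 13.859 × 68.9476 = 956 mb.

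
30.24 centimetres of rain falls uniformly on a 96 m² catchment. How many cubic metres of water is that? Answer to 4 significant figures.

Depth: 30.24 cm × 10 = 302.4 mm.
1 mm over 1 m² is 1 L, so volume = 302.4 × 96 = 29030.4 L = 29.03 m³.

29.03 cubic metres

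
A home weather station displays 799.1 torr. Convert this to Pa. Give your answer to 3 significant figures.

1 mmHg = 133.322 Pa, so 799.1 × 133.322 = 107000 Pa.

107000 Pa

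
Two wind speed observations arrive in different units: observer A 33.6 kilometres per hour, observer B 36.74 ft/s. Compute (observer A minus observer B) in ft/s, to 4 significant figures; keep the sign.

-6.119 ft/s

observer A: 33.6 km/h = 30.62117 ft/s.
Difference: 30.62117 − 36.74000 = -6.119 ft/s.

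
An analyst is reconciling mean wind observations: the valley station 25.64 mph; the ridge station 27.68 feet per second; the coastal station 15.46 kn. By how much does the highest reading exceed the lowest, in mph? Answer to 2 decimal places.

7.85 mph

the ridge station: 27.68 ft/s = 18.8727 mph.
the coastal station: 15.46 kt = 17.7911 mph.
Spread: 25.6400 − 17.7911 = 7.85 mph.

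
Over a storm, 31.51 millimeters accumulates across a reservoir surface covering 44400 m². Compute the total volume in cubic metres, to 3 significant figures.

1400 cubic metres

1 mm over 1 m² is 1 L, so volume = 31.51 × 44400 = 1399044 L = 1400 m³.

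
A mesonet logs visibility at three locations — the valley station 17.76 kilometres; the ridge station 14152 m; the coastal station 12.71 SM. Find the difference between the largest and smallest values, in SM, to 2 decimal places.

3.92 SM

the valley station: 17.76 km = 11.0356 SM.
the ridge station: 14152 m = 8.7936 SM.
Spread: 12.7100 − 8.7936 = 3.92 SM.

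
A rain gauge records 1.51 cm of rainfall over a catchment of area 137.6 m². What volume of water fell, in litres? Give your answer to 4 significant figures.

Depth: 1.51 cm × 10 = 15.1 mm.
1 mm over 1 m² is 1 L, so volume = 15.1 × 137.6 = 2077.76 L ≈ 2078 L.

2078 litres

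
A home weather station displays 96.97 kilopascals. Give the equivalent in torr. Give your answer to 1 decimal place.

727.3 mmHg

1 kPa = 7.50062 mmHg, so 96.97 × 7.50062 = 727.3 mmHg.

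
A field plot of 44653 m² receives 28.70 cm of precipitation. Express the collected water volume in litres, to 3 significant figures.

Depth: 28.70 cm × 10 = 287 mm.
1 mm over 1 m² is 1 L, so volume = 287 × 44653 = 12815411 L ≈ 12800000 L.

12800000 litres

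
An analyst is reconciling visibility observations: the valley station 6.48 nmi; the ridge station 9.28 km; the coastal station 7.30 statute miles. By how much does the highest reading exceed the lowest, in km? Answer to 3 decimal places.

2.721 km

the valley station: 6.48 nmi = 12.00096 km.
the coastal station: 7.30 SM = 11.74821 km.
Spread: 12.00096 − 9.28000 = 2.721 km.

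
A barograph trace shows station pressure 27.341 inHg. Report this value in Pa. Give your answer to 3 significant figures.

1 inHg = 3386.39 Pa, so 27.341 × 3386.39 = 92600 Pa.

92600 Pa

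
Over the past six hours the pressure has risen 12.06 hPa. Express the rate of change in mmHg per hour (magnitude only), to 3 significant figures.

12.06 hPa / 6 h × 0.750062 mmHg/hPa = 1.51 mmHg/h.

1.51 mmHg per hour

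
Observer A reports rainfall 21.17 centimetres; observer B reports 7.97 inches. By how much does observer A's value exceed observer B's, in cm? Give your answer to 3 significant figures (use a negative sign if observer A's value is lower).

0.926 cm

observer B: 7.97 in = 20.24380 cm.
Difference: 21.17000 − 20.24380 = 0.926 cm.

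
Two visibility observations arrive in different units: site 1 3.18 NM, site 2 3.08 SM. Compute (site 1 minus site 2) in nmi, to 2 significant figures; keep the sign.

site 2: 3.08 SM = 2.6764 nmi.
Difference: 3.1800 − 2.6764 = 0.50 nmi.

0.50 nmi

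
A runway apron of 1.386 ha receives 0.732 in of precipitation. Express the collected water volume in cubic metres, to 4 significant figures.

257.7 cubic metres

Depth: 0.732 in × 25.4 = 18.5928 mm.
Area: 1.386 ha = 13860 m².
1 mm over 1 m² is 1 L, so volume = 18.5928 × 13860 = 257696.21 L = 257.7 m³.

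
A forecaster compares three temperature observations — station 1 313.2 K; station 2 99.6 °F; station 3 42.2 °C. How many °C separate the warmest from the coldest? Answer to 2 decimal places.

station 1: 313.2 K = 40.050 °C.
station 2: 99.6 °F = 37.556 °C.
Spread: 42.200 − 37.556 = 4.644 °C.

4.64 °C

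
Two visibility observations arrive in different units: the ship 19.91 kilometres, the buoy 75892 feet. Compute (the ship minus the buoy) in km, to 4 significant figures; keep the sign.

-3.222 km

the buoy: 75892 ft = 23.13188 km.
Difference: 19.91000 − 23.13188 = -3.222 km.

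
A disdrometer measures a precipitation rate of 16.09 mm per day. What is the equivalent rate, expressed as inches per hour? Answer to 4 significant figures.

16.09 mm/day × 0.0393701 in/mm × 0.0416667 day/hour = 0.02639 in/hour.

0.02639 in/hour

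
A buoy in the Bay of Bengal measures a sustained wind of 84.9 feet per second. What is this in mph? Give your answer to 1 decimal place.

57.9 mph

1 ft/s = 0.681818 mph, so 84.9 × 0.681818 = 57.9 mph.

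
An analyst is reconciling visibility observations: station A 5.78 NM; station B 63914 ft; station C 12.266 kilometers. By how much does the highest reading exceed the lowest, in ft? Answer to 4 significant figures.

station A: 5.78 nmi = 35119.95 ft.
station C: 12.266 km = 40242.78 ft.
Spread: 63914.00 − 35119.95 = 28790 ft.

28790 ft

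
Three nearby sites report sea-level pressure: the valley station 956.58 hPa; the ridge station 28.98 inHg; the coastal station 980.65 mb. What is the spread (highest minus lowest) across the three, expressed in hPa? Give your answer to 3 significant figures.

24.8 hPa

the ridge station: 28.98 inHg = 981.376 hPa.
the coastal station: 980.65 mb = 980.650 hPa.
Spread: 981.376 − 956.580 = 24.8 hPa.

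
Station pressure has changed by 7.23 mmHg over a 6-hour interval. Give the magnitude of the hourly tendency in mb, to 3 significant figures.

7.23 mmHg / 6 h × 1.33322 mb/mmHg = 1.61 mb/h.

1.61 mb per hour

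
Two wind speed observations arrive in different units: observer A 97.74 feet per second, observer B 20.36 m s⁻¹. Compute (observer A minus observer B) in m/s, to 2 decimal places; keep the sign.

observer A: 97.74 ft/s = 29.7912 m/s.
Difference: 29.7912 − 20.3600 = 9.43 m/s.

9.43 m/s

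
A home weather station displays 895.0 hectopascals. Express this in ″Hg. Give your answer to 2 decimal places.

1 hPa = 0.02953 inHg, so 895.0 × 0.02953 = 26.43 inHg.

26.43 inHg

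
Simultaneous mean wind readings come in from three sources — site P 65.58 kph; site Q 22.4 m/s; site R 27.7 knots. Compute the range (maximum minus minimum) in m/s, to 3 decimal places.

site P: 65.58 km/h = 18.21667 m/s.
site R: 27.7 kt = 14.25011 m/s.
Spread: 22.40000 − 14.25011 = 8.150 m/s.

8.150 m/s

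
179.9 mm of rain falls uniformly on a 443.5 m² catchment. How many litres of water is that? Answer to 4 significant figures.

79790 litres

1 mm over 1 m² is 1 L, so volume = 179.9 × 443.5 = 79785.65 L ≈ 79790 L.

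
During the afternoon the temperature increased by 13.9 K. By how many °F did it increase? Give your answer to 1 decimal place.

A change of 1 °C equals a change of 1.8 °F: Δ°F = 13.9 × 1.8 = 25.0 °F.

25.0 °F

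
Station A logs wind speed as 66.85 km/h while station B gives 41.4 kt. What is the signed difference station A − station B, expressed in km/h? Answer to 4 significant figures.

station B: 41.4 kt = 76.67280 km/h.
Difference: 66.85000 − 76.67280 = -9.823 km/h.

-9.823 km/h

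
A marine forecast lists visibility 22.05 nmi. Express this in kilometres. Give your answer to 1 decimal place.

1 nmi = 1.852 km, so 22.05 × 1.852 = 40.8 km.

40.8 km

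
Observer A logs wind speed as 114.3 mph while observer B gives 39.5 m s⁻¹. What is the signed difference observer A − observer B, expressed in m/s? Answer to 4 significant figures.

observer A: 114.3 mph = 51.0967 m/s.
Difference: 51.0967 − 39.5000 = 11.60 m/s.

11.60 m/s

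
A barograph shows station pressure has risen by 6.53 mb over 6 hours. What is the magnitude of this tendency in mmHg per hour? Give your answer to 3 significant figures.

6.53 mb / 6 h × 0.750062 mmHg/mb = 0.816 mmHg/h.

0.816 mmHg per hour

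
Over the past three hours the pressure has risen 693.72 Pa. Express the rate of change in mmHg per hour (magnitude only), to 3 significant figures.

693.72 Pa / 3 h × 0.00750062 mmHg/Pa = 1.73 mmHg/h.

1.73 mmHg per hour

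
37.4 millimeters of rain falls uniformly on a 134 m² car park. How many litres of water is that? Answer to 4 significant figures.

5012 litres

1 mm over 1 m² is 1 L, so volume = 37.4 × 134 = 5011.6 L ≈ 5012 L.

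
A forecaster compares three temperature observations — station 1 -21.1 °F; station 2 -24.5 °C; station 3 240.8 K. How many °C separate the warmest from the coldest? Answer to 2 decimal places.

7.85 °C

station 1: -21.1 °F = -29.500 °C.
station 3: 240.8 K = -32.350 °C.
Spread: (-24.500) − (-32.350) = 7.850 °C.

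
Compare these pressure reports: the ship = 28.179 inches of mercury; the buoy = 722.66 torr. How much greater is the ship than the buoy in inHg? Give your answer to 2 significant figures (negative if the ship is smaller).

-0.27 inHg

the buoy: 722.66 mmHg = 28.4512 inHg.
Difference: 28.1790 − 28.4512 = -0.27 inHg.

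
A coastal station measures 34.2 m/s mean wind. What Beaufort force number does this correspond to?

34.2 m/s lies in the Beaufort 12 band (hurricane force, ≥32.7 m/s).

Beaufort force 12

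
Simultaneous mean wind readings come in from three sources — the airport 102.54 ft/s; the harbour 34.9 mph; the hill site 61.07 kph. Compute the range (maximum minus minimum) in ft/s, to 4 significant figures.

the harbour: 34.9 mph = 51.1867 ft/s.
the hill site: 61.07 km/h = 55.6558 ft/s.
Spread: 102.5400 − 51.1867 = 51.35 ft/s.

51.35 ft/s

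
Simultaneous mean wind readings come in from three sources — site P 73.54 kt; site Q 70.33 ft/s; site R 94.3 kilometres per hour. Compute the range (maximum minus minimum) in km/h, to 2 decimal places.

site P: 73.54 kt = 136.1961 km/h.
site Q: 70.33 ft/s = 77.1717 km/h.
Spread: 136.1961 − 77.1717 = 59.02 km/h.

59.02 km/h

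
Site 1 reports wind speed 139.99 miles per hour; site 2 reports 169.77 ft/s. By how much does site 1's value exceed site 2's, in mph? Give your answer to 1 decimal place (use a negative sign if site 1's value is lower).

site 2: 169.77 ft/s = 115.752 mph.
Difference: 139.990 − 115.752 = 24.2 mph.

24.2 mph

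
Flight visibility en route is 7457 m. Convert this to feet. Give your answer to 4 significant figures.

24470 ft

1 m = 3.28084 ft, so 7457 × 3.28084 = 24470 ft.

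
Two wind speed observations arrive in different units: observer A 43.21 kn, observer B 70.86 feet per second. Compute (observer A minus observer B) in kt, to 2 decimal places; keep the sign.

1.23 kt

observer B: 70.86 ft/s = 41.9834 kt.
Difference: 43.2100 − 41.9834 = 1.23 kt.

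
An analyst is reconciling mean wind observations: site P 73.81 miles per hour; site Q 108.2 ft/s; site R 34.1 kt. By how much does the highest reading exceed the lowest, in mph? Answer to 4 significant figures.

site Q: 108.2 ft/s = 73.7727 mph.
site R: 34.1 kt = 39.2416 mph.
Spread: 73.8100 − 39.2416 = 34.57 mph.

34.57 mph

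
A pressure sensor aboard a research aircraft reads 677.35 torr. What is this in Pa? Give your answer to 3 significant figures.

90300 Pa

1 mmHg = 133.322 Pa, so 677.35 × 133.322 = 90300 Pa.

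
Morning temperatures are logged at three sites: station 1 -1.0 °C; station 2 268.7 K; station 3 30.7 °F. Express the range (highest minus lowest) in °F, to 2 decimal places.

station 2: 268.7 K = -4.450 °C.
station 3: 30.7 °F = -0.722 °C.
Spread: (-0.722) − (-4.450) = 3.728 °C = 6.71 °F.

6.71 °F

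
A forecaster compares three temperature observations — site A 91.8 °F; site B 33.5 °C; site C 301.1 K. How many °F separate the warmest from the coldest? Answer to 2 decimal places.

site A: 91.8 °F = 33.222 °C.
site C: 301.1 K = 27.950 °C.
Spread: 33.500 − 27.950 = 5.550 °C = 9.99 °F.

9.99 °F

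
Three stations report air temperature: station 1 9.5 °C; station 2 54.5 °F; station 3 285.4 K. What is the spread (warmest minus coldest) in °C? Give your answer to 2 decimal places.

station 2: 54.5 °F = 12.500 °C.
station 3: 285.4 K = 12.250 °C.
Spread: 12.500 − 9.500 = 3.000 °C.

3.00 °C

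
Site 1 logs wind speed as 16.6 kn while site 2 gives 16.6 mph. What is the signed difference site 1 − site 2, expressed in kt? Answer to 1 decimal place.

site 2: 16.6 mph = 14.425 kt.
Difference: 16.600 − 14.425 = 2.2 kt.

2.2 kt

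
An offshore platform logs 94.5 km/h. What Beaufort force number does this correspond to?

94.5 km/h = 26.2 m/s, which is Beaufort 10 (storm, 24.5–28.4 m/s).

Beaufort force 10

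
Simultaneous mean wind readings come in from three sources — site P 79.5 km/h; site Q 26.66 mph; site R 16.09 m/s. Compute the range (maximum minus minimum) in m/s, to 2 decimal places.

site P: 79.5 km/h = 22.0833 m/s.
site Q: 26.66 mph = 11.9181 m/s.
Spread: 22.0833 − 11.9181 = 10.17 m/s.

10.17 m/s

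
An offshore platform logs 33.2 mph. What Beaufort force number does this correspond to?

Beaufort force 7

33.2 mph = 14.8 m/s, which is Beaufort 7 (near gale, 13.9–17.1 m/s).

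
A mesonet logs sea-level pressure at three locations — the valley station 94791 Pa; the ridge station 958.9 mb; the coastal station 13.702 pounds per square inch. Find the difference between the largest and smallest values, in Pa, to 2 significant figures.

the ridge station: 958.9 mb = 95890.00 Pa.
the coastal station: 13.702 psi = 94471.96 Pa.
Spread: 95890.00 − 94471.96 = 1400 Pa.

1400 Pa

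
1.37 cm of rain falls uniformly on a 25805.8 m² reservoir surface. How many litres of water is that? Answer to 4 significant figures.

Depth: 1.37 cm × 10 = 13.7 mm.
1 mm over 1 m² is 1 L, so volume = 13.7 × 25805.8 = 353539.46 L ≈ 353500 L.

353500 litres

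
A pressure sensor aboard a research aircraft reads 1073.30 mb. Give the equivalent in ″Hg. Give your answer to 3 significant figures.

1 mb = 0.02953 inHg, so 1073.30 × 0.02953 = 31.7 inHg.

31.7 inHg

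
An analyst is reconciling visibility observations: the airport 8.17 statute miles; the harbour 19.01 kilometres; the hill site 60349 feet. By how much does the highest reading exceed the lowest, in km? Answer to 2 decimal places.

5.86 km

the airport: 8.17 SM = 13.1483 km.
the hill site: 60349 ft = 18.3944 km.
Spread: 19.0100 − 13.1483 = 5.86 km.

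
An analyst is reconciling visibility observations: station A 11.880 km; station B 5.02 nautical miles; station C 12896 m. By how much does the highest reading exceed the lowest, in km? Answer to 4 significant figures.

station B: 5.02 nmi = 9.29704 km.
station C: 12896 m = 12.89600 km.
Spread: 12.89600 − 9.29704 = 3.599 km.

3.599 km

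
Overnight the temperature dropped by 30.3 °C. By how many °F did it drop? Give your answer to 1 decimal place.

54.5 °F

Converting a difference, only the 9/5 scale factor applies: Δ°F = 30.3 × 1.8 = 54.5 °F.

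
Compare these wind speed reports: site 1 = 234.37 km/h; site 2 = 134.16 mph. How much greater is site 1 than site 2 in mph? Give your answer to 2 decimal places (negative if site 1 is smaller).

site 1: 234.37 km/h = 145.6308 mph.
Difference: 145.6308 − 134.1600 = 11.47 mph.

11.47 mph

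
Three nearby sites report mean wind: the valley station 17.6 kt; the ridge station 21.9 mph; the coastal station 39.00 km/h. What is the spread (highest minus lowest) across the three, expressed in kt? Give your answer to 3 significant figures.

3.46 kt

the ridge station: 21.9 mph = 19.0306 kt.
the coastal station: 39.00 km/h = 21.0583 kt.
Spread: 21.0583 − 17.6000 = 3.46 kt.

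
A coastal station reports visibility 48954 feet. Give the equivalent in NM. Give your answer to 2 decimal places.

1 ft = 0.000164579 nmi, so 48954 × 0.000164579 = 8.06 nmi.

8.06 nmi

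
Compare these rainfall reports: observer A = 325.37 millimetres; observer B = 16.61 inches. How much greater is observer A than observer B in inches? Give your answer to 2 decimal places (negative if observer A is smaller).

-3.80 in

observer A: 325.37 mm = 12.8098 in.
Difference: 12.8098 − 16.6100 = -3.80 in.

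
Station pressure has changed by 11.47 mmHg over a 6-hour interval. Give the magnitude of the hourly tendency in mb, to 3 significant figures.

2.55 mb per hour

11.47 mmHg / 6 h × 1.33322 mb/mmHg = 2.55 mb/h.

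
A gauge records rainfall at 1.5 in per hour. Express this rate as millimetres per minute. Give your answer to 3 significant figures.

0.635 mm/minute

1.5 in/hour × 25.4 mm/in × 0.0166667 hour/minute = 0.635 mm/minute.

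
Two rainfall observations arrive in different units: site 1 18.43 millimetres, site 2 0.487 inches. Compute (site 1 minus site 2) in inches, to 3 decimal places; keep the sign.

0.239 in

site 1: 18.43 mm = 0.72559 in.
Difference: 0.72559 − 0.48700 = 0.239 in.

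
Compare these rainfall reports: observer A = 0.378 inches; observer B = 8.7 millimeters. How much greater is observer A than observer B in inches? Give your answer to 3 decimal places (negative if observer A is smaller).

0.035 in

observer B: 8.7 mm = 0.34252 in.
Difference: 0.37800 − 0.34252 = 0.035 in.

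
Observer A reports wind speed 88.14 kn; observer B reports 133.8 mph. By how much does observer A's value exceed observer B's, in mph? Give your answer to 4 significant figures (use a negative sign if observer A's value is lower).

observer A: 88.14 kt = 101.4297 mph.
Difference: 101.4297 − 133.8000 = -32.37 mph.

-32.37 mph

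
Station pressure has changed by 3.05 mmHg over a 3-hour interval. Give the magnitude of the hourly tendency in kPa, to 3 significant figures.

3.05 mmHg / 3 h × 0.133322 kPa/mmHg = 0.136 kPa/h.

0.136 kPa per hour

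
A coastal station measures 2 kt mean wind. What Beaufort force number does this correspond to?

2 kt lies in the Beaufort 1 band (light air, 1–3 kt).

Beaufort force 1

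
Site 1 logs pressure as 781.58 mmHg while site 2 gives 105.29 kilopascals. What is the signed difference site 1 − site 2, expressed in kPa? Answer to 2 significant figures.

site 1: 781.58 mmHg = 104.202 kPa.
Difference: 104.202 − 105.290 = -1.1 kPa.

-1.1 kPa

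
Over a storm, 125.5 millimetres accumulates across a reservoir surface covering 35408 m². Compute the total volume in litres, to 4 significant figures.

1 mm over 1 m² is 1 L, so volume = 125.5 × 35408 = 4443704 L ≈ 4444000 L.

4444000 litres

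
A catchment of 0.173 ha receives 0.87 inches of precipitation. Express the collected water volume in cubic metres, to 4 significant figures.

Depth: 0.87 in × 25.4 = 22.098 mm.
Area: 0.173 ha = 1730 m².
1 mm over 1 m² is 1 L, so volume = 22.098 × 1730 = 38229.54 L = 38.23 m³.

38.23 cubic metres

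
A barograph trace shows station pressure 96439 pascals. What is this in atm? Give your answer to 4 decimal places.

0.9518 atm

1 Pa = 9.86923e-06 atm, so 96439 × 9.86923e-06 = 0.9518 atm.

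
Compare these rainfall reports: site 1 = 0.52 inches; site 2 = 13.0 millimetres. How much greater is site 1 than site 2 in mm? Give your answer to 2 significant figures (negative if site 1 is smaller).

site 1: 0.52 in = 13.2080 mm.
Difference: 13.2080 − 13.0000 = 0.21 mm.

0.21 mm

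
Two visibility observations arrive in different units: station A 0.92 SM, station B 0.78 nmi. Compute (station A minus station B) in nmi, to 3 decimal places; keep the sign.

station A: 0.92 SM = 0.79946 nmi.
Difference: 0.79946 − 0.78000 = 0.019 nmi.

0.019 nmi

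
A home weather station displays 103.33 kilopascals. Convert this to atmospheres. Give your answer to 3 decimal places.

1.020 atm

1 kPa = 0.00986923 atm, so 103.33 × 0.00986923 = 1.020 atm.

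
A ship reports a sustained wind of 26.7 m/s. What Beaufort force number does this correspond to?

Beaufort force 10

26.7 m/s lies in the Beaufort 10 band (storm, 24.5–28.4 m/s).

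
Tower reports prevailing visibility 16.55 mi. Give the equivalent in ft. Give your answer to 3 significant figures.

87400 ft

1 SM = 5280 ft, so 16.55 × 5280 = 87400 ft.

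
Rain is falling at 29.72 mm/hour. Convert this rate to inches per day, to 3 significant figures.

28.1 in/day

29.72 mm/hour × 0.0393701 in/mm × 24 hour/day = 28.1 in/day.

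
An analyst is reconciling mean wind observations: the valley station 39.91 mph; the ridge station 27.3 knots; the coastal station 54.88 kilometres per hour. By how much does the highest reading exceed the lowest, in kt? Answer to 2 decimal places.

7.38 kt

the valley station: 39.91 mph = 34.6808 kt.
the coastal station: 54.88 km/h = 29.6328 kt.
Spread: 34.6808 − 27.3000 = 7.38 kt.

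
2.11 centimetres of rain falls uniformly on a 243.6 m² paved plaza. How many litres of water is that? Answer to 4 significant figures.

5140 litres

Depth: 2.11 cm × 10 = 21.1 mm.
1 mm over 1 m² is 1 L, so volume = 21.1 × 243.6 = 5139.96 L ≈ 5140 L.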